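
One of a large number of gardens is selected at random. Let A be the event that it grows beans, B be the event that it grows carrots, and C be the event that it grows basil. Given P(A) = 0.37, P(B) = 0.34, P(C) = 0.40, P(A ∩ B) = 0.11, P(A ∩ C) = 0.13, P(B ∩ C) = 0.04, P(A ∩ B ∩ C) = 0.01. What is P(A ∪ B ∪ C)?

0.84

P(A ∪ B ∪ C) = 0.37 + 0.34 + 0.40 − 0.11 − 0.13 − 0.04 + 0.01 = 0.84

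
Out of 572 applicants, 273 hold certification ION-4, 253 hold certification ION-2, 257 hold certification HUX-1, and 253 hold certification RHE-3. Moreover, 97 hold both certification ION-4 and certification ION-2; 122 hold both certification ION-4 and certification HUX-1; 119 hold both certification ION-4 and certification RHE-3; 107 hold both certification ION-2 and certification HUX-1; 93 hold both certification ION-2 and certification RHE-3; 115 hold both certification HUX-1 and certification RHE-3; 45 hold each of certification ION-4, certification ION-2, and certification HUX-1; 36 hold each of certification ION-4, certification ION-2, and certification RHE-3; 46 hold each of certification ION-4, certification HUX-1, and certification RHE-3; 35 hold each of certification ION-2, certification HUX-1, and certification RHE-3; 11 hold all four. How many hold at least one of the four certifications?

534

By inclusion–exclusion:
|at least one| = 273 + 253 + 257 + 253 − 97 − 122 − 119 − 107 − 93 − 115 + 45 + 36 + 46 + 35 − 11 = 534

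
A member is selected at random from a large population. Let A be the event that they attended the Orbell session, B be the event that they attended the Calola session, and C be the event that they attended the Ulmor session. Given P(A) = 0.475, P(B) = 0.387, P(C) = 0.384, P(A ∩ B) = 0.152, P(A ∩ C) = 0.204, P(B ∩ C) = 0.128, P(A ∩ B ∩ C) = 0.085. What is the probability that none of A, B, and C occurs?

0.153

By inclusion–exclusion:
P(A ∪ B ∪ C) = 0.475 + 0.387 + 0.384 − 0.152 − 0.204 − 0.128 + 0.085 = 0.847
P(none) = 1 − 0.847 = 0.153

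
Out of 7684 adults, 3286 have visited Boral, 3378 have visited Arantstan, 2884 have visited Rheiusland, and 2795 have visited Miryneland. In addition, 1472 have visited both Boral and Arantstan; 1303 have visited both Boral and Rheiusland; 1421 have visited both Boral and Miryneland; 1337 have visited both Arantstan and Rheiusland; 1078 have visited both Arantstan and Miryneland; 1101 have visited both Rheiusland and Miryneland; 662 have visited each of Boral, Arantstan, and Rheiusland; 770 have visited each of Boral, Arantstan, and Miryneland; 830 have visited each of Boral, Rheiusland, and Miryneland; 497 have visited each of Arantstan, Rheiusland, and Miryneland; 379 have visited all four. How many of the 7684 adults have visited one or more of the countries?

7011

Using inclusion–exclusion:
|at least one| = 3286 + 3378 + 2884 + 2795 − 1472 − 1303 − 1421 − 1337 − 1078 − 1101 + 662 + 770 + 830 + 497 − 379 = 7011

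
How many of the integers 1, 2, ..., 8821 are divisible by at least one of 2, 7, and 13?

5331

floor(8821/2) + floor(8821/7) + floor(8821/13) − floor(8821/14) − floor(8821/26) − floor(8821/91) + floor(8821/182) = 4410 + 1260 + 678 − 630 − 339 − 96 + 48 = 5331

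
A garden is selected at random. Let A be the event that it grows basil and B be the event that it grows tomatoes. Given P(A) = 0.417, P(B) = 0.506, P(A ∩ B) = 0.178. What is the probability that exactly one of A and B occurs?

0.567

Using the inclusion–exclusion count for exactly one event:
P(exactly one) = 0.417 + 0.506 − 2·0.178 = 0.567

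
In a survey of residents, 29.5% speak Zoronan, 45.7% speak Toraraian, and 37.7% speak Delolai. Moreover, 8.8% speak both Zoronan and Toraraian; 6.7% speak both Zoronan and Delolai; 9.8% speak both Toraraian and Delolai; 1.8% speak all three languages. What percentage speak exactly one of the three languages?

67.7%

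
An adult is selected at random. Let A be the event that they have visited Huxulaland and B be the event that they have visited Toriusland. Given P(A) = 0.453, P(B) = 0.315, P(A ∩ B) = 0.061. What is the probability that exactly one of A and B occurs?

0.646

Using the inclusion–exclusion count for exactly one event:
P(exactly one) = 0.453 + 0.315 − 2·0.061 = 0.646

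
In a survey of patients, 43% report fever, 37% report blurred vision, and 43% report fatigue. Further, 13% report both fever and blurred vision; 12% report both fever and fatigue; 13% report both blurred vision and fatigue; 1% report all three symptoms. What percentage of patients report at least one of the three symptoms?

86%

By inclusion-exclusion,
P(≥1) = 43 + 37 + 43 − 13 − 12 − 13 + 1 = 86%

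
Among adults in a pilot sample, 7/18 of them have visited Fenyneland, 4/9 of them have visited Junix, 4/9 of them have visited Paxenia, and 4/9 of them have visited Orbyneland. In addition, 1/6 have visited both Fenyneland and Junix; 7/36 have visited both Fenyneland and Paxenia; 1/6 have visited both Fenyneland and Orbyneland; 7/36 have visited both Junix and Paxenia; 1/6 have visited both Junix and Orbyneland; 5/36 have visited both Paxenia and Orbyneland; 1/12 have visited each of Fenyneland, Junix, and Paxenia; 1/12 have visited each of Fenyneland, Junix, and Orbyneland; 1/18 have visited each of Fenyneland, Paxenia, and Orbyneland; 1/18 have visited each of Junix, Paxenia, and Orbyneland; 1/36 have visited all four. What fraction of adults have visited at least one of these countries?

By inclusion-exclusion,
P(union) = 7/18 + 4/9 + 4/9 + 4/9 − 1/6 − 7/36 − 1/6 − 7/36 − 1/6 − 5/36 + 1/12 + 1/12 + 1/18 + 1/18 − 1/36 = 17/18

17/18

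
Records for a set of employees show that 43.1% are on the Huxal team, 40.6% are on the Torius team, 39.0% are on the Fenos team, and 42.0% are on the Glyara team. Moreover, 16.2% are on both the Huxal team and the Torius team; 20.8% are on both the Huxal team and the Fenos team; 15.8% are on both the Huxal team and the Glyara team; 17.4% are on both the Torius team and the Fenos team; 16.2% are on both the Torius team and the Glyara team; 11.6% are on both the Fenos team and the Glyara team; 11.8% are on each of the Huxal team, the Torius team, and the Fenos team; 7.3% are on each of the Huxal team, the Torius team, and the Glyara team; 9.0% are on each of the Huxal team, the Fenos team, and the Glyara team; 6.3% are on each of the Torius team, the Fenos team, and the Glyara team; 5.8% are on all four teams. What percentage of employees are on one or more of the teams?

By inclusion–exclusion:
P(union) = 43.1 + 40.6 + 39.0 + 42.0 − 16.2 − 20.8 − 15.8 − 17.4 − 16.2 − 11.6 + 11.8 + 7.3 + 9.0 + 6.3 − 5.8 = 95.3%

95.3%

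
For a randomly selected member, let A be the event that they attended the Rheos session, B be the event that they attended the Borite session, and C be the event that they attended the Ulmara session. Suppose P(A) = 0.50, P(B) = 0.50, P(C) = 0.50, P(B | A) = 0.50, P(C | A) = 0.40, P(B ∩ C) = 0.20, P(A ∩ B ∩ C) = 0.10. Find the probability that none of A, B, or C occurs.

0.05

P(A ∩ B) = P(A)·P(B|A) = 0.50 × 0.50 = 0.25
P(A ∩ C) = P(A)·P(C|A) = 0.50 × 0.40 = 0.20
By inclusion–exclusion:
P(A ∪ B ∪ C) = 0.50 + 0.50 + 0.50 − 0.25 − 0.20 − 0.20 + 0.10 = 0.95
P(none) = 1 − 0.95 = 0.05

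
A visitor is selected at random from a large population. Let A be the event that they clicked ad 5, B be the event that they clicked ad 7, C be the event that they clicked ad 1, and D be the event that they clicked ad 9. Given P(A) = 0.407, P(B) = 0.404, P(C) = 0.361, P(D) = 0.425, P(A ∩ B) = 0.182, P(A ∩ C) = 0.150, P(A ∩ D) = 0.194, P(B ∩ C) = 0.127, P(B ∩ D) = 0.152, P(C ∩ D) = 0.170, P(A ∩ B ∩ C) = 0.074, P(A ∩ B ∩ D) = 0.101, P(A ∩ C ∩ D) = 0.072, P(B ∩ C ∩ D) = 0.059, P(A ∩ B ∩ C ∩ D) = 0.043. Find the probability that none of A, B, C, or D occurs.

By inclusion–exclusion:
P(A ∪ B ∪ C ∪ D) = 0.407 + 0.404 + 0.361 + 0.425 − 0.182 − 0.150 − 0.194 − 0.127 − 0.152 − 0.170 + 0.074 + 0.101 + 0.072 + 0.059 − 0.043 = 0.885
P(none) = 1 − 0.885 = 0.115

0.115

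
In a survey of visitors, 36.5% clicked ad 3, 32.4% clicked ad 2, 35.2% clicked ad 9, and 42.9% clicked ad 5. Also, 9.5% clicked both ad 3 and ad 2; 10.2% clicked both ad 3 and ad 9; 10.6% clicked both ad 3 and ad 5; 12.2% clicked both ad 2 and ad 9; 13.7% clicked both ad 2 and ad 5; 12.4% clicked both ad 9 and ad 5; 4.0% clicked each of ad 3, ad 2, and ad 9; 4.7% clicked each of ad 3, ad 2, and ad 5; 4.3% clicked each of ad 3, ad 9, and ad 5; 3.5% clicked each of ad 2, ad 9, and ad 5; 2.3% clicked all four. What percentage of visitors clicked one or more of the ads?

Inclusion–exclusion gives
P(≥1) = 36.5 + 32.4 + 35.2 + 42.9 − 9.5 − 10.2 − 10.6 − 12.2 − 13.7 − 12.4 + 4.0 + 4.7 + 4.3 + 3.5 − 2.3 = 92.6%

92.6%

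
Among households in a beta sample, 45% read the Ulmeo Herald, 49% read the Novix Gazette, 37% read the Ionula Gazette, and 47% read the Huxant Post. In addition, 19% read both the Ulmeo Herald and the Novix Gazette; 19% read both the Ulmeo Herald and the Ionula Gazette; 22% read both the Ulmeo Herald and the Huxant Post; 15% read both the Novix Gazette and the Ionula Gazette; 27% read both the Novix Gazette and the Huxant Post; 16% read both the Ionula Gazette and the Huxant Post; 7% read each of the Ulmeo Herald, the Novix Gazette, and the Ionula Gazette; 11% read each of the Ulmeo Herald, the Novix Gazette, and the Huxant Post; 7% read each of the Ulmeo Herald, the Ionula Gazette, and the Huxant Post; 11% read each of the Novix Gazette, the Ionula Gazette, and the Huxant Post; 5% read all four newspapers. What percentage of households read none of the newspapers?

9%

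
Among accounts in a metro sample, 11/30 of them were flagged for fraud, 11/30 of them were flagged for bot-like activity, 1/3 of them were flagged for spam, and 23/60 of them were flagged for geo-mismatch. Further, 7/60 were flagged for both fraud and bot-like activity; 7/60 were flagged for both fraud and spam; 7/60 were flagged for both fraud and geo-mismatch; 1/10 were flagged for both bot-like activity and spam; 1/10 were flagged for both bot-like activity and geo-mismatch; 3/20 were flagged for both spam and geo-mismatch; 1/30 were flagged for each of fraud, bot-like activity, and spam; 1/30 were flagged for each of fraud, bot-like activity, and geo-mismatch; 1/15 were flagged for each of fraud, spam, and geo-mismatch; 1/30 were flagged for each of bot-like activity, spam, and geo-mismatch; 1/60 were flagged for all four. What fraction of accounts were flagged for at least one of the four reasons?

9/10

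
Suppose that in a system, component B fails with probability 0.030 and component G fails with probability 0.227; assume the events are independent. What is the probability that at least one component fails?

0.25019

P(none) = (1 − 0.030) × (1 − 0.227) = 0.970 × 0.773 = 0.74981
P(at least one) = 1 − 0.74981 = 0.25019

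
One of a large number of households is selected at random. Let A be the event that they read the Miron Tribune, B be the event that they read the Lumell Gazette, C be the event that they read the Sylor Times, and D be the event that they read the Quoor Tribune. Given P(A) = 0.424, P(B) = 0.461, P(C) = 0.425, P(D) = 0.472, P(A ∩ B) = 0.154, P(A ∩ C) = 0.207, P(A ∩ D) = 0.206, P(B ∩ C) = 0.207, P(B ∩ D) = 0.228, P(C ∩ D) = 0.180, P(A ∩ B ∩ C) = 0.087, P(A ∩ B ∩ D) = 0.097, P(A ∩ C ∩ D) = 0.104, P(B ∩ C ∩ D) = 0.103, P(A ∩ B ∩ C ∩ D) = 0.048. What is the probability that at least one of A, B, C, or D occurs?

0.943

P(A ∪ B ∪ C ∪ D) = 0.424 + 0.461 + 0.425 + 0.472 − 0.154 − 0.207 − 0.206 − 0.207 − 0.228 − 0.180 + 0.087 + 0.097 + 0.104 + 0.103 − 0.048 = 0.943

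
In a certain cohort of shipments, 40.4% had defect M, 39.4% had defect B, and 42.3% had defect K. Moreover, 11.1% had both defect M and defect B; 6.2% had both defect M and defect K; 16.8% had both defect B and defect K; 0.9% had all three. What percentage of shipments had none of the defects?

11.1%

P(at least one) = 40.4 + 39.4 + 42.3 − 11.1 − 6.2 − 16.8 + 0.9 = 88.9%
P(none) = 100% − 88.9% = 11.1%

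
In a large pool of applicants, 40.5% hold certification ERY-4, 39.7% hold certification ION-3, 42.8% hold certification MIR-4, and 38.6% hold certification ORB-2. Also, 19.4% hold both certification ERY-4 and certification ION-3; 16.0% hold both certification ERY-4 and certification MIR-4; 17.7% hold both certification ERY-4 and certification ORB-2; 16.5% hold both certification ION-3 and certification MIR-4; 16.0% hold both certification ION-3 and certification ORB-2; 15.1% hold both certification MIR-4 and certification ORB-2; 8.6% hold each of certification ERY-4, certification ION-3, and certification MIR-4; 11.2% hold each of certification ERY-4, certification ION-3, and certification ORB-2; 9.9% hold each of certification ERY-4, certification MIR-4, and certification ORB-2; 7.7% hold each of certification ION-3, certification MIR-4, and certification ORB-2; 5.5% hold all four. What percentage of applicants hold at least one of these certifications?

92.8%

By inclusion–exclusion:
P(at least one) = 40.5 + 39.7 + 42.8 + 38.6 − 19.4 − 16.0 − 17.7 − 16.5 − 16.0 − 15.1 + 8.6 + 11.2 + 9.9 + 7.7 − 5.5 = 92.8%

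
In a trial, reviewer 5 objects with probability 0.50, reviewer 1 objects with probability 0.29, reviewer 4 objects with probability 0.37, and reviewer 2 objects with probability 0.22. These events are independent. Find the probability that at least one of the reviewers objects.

0.825553

P(none) = (1 − 0.50) × (1 − 0.29) × (1 − 0.37) × (1 − 0.22) = 0.50 × 0.71 × 0.63 × 0.78 = 0.174447
P(at least one) = 1 − 0.174447 = 0.825553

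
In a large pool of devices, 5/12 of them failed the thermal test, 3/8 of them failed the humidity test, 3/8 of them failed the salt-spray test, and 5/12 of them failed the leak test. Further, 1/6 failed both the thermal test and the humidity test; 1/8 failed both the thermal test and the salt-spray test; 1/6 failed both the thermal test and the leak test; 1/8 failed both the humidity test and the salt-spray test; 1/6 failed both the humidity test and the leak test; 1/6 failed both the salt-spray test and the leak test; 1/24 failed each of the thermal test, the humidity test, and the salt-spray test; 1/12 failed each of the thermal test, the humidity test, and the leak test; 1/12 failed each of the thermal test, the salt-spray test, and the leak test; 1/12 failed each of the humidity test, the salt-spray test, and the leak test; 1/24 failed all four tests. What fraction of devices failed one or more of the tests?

P(≥1) = 5/12 + 3/8 + 3/8 + 5/12 − 1/6 − 1/8 − 1/6 − 1/8 − 1/6 − 1/6 + 1/24 + 1/12 + 1/12 + 1/12 − 1/24 = 11/12

11/12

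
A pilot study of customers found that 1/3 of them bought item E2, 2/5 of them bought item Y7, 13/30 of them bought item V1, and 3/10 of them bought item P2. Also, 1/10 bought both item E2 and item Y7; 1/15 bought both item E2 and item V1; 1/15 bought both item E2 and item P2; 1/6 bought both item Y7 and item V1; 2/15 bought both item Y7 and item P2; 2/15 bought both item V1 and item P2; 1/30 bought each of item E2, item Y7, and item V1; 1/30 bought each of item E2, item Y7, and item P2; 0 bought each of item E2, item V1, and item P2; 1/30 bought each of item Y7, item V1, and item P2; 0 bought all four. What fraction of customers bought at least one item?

9/10

P(at least one) = 1/3 + 2/5 + 13/30 + 3/10 − 1/10 − 1/15 − 1/15 − 1/6 − 2/15 − 2/15 + 1/30 + 1/30 + 0 + 1/30 − 0 = 9/10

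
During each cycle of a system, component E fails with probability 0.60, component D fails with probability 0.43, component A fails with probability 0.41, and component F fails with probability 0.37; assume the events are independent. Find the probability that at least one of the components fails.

Independence gives P(none) = ∏(1 − pᵢ).
P(none) = (1 − 0.60) × (1 − 0.43) × (1 − 0.41) × (1 − 0.37) = 0.40 × 0.57 × 0.59 × 0.63 = 0.0847476
P(at least one) = 1 − 0.0847476 = 0.9152524

0.9152524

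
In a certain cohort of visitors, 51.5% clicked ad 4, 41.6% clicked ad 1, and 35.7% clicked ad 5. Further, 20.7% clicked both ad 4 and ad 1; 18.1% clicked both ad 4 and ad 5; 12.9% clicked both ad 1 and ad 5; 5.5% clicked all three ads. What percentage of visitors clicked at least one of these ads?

Inclusion–exclusion gives
P(at least one) = 51.5 + 41.6 + 35.7 − 20.7 − 18.1 − 12.9 + 5.5 = 82.6%

82.6%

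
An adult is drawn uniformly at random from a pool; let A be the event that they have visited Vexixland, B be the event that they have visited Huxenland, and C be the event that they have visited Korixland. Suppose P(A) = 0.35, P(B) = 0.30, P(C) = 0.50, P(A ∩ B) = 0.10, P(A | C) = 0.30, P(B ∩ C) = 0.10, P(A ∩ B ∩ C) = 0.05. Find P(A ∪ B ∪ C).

0.85

P(A ∩ C) = P(C)·P(A|C) = 0.50 × 0.30 = 0.15
By inclusion–exclusion:
P(A ∪ B ∪ C) = 0.35 + 0.30 + 0.50 − 0.10 − 0.15 − 0.10 + 0.05 = 0.85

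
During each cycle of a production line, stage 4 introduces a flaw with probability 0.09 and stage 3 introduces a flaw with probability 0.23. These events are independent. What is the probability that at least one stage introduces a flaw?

0.2993

P(none) = (1 − 0.09) × (1 − 0.23) = 0.91 × 0.77 = 0.7007
P(at least one) = 1 − 0.7007 = 0.2993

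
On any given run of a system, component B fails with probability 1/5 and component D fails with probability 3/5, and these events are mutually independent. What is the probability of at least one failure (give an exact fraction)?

P(none) = (1 − 1/5) × (1 − 3/5) = 4/5 × 2/5 = 8/25
P(at least one) = 1 − 8/25 = 17/25

17/25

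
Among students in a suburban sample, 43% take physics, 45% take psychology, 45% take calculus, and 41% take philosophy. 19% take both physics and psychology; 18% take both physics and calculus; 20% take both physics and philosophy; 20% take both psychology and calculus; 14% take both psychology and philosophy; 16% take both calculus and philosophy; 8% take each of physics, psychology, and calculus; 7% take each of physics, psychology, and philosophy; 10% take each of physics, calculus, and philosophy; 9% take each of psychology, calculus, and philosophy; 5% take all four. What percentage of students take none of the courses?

P(union) = 43 + 45 + 45 + 41 − 19 − 18 − 20 − 20 − 14 − 16 + 8 + 7 + 10 + 9 − 5 = 96%
P(none) = 100% − 96% = 4%

4%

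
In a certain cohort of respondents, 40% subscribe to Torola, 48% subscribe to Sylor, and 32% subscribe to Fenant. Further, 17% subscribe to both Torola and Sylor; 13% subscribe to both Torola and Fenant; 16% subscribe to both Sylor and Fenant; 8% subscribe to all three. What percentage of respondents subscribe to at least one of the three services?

82%

Apply inclusion-exclusion:
P(≥1) = 40 + 48 + 32 − 17 − 13 − 16 + 8 = 82%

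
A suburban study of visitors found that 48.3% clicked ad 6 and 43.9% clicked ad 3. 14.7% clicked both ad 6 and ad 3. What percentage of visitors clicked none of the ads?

22.5%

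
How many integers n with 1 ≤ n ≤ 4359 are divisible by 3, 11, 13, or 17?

2064

By inclusion-exclusion,
⌊4359/3⌋ + ⌊4359/11⌋ + ⌊4359/13⌋ + ⌊4359/17⌋ − ⌊4359/33⌋ − ⌊4359/39⌋ − ⌊4359/51⌋ − ⌊4359/143⌋ − ⌊4359/187⌋ − ⌊4359/221⌋ + ⌊4359/429⌋ + ⌊4359/561⌋ + ⌊4359/663⌋ + ⌊4359/2431⌋ − ⌊4359/7293⌋ = 1453 + 396 + 335 + 256 − 132 − 111 − 85 − 30 − 23 − 19 + 10 + 7 + 6 + 1 − 0 = 2064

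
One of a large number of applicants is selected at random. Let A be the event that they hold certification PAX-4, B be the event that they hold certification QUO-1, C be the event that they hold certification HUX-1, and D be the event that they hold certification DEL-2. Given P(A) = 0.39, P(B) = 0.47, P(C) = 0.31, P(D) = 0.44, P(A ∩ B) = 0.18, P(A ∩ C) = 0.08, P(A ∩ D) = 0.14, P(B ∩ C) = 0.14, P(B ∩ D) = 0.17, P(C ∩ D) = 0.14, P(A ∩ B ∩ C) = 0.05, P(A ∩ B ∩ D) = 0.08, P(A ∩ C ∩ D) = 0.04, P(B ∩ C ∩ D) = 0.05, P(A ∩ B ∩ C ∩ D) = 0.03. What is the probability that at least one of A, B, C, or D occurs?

Apply inclusion-exclusion:
P(A ∪ B ∪ C ∪ D) = 0.39 + 0.47 + 0.31 + 0.44 − 0.18 − 0.08 − 0.14 − 0.14 − 0.17 − 0.14 + 0.05 + 0.08 + 0.04 + 0.05 − 0.03 = 0.95

0.95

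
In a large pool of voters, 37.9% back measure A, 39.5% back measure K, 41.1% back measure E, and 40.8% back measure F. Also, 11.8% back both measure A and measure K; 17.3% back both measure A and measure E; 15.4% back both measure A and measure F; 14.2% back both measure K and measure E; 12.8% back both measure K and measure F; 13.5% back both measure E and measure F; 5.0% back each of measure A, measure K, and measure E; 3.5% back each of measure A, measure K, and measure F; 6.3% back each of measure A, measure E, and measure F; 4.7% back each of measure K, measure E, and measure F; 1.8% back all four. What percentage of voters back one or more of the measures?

By inclusion–exclusion:
P(at least one) = 37.9 + 39.5 + 41.1 + 40.8 − 11.8 − 17.3 − 15.4 − 14.2 − 12.8 − 13.5 + 5.0 + 3.5 + 6.3 + 4.7 − 1.8 = 92.0%

92.0%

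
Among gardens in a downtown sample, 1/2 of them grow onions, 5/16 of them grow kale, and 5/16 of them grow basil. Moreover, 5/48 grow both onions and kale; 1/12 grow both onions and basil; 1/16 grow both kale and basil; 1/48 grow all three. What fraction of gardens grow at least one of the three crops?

By inclusion-exclusion,
P(union) = 1/2 + 5/16 + 5/16 − 5/48 − 1/12 − 1/16 + 1/48 = 43/48

43/48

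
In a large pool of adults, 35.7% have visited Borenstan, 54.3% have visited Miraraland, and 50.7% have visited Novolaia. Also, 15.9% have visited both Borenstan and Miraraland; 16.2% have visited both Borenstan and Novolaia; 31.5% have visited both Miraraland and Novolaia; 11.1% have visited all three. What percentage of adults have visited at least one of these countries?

88.2%

Inclusion–exclusion gives
P(at least one) = 35.7 + 54.3 + 50.7 − 15.9 − 16.2 − 31.5 + 11.1 = 88.2%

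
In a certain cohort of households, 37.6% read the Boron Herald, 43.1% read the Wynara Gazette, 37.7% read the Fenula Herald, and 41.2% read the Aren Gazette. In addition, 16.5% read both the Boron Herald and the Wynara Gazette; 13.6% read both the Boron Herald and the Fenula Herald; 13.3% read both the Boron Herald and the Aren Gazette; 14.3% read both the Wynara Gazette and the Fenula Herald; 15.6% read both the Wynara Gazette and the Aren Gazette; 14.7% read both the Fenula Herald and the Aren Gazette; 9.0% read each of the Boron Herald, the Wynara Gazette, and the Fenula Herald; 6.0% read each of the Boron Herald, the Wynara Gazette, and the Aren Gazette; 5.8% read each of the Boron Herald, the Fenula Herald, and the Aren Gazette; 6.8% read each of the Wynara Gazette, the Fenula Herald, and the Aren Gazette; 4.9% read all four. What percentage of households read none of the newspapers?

Inclusion–exclusion gives
P(union) = 37.6 + 43.1 + 37.7 + 41.2 − 16.5 − 13.6 − 13.3 − 14.3 − 15.6 − 14.7 + 9.0 + 6.0 + 5.8 + 6.8 − 4.9 = 94.3%
P(none) = 100% − 94.3% = 5.7%

5.7%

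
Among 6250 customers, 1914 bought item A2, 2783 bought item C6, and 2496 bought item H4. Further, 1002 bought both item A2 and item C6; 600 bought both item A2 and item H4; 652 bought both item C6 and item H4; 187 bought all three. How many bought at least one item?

5126

|at least one| = 1914 + 2783 + 2496 − 1002 − 600 − 652 + 187 = 5126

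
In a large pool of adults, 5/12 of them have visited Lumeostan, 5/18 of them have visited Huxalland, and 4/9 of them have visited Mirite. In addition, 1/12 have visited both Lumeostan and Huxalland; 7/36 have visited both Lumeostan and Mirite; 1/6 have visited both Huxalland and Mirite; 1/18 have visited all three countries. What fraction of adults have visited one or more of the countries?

By inclusion–exclusion:
P(union) = 5/12 + 5/18 + 4/9 − 1/12 − 7/36 − 1/6 + 1/18 = 3/4

3/4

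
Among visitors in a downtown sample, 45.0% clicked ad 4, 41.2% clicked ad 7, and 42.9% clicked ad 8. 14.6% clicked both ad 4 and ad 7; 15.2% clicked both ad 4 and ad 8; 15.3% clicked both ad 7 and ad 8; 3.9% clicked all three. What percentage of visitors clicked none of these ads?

Using inclusion–exclusion:
P(at least one) = 45.0 + 41.2 + 42.9 − 14.6 − 15.2 − 15.3 + 3.9 = 87.9%
P(none) = 100% − 87.9% = 12.1%

12.1%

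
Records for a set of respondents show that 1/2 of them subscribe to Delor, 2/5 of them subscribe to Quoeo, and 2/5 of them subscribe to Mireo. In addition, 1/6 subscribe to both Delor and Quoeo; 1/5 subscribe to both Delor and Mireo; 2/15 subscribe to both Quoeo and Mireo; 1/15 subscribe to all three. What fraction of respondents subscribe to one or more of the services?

13/15

Inclusion–exclusion gives
P(at least one) = 1/2 + 2/5 + 2/5 − 1/6 − 1/5 − 2/15 + 1/15 = 13/15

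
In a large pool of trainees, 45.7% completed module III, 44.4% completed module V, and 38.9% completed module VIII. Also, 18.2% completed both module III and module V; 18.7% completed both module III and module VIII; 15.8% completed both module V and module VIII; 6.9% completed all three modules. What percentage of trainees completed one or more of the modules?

83.2%

Apply inclusion-exclusion:
P(union) = 45.7 + 44.4 + 38.9 − 18.2 − 18.7 − 15.8 + 6.9 = 83.2%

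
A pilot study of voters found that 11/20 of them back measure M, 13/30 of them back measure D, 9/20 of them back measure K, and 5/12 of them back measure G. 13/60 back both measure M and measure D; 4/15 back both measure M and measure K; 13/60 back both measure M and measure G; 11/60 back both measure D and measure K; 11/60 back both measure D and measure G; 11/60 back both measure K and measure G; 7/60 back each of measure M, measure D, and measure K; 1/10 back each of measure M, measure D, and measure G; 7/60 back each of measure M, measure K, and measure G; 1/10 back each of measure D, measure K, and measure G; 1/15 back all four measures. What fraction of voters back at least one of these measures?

Using inclusion–exclusion:
P(union) = 11/20 + 13/30 + 9/20 + 5/12 − 13/60 − 4/15 − 13/60 − 11/60 − 11/60 − 11/60 + 7/60 + 1/10 + 7/60 + 1/10 − 1/15 = 29/30

29/30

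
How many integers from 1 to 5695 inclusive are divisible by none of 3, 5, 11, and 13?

2548

1898 + 1139 + 517 + 438 − 379 − 172 − 146 − 103 − 87 − 39 + 34 + 29 + 13 + 7 − 2 = 3147
5695 − 3147 = 2548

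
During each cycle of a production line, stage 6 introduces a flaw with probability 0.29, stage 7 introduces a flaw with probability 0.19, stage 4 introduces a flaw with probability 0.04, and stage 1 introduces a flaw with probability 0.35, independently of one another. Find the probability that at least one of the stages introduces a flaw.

0.6411376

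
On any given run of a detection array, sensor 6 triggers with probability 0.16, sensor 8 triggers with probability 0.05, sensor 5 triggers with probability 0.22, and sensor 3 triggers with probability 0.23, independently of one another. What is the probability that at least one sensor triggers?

0.5207212

Since the events are independent, P(none) is the product of the individual non-occurrence probabilities.
P(none) = (1 − 0.16) × (1 − 0.05) × (1 − 0.22) × (1 − 0.23) = 0.84 × 0.95 × 0.78 × 0.77 = 0.4792788
P(at least one) = 1 − 0.4792788 = 0.5207212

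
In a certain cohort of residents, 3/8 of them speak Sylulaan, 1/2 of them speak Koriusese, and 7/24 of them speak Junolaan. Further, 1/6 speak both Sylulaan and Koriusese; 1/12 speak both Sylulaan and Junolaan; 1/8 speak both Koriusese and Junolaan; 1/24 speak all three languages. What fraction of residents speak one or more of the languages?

5/6

Inclusion–exclusion gives
P(≥1) = 3/8 + 1/2 + 7/24 − 1/6 − 1/12 − 1/8 + 1/24 = 5/6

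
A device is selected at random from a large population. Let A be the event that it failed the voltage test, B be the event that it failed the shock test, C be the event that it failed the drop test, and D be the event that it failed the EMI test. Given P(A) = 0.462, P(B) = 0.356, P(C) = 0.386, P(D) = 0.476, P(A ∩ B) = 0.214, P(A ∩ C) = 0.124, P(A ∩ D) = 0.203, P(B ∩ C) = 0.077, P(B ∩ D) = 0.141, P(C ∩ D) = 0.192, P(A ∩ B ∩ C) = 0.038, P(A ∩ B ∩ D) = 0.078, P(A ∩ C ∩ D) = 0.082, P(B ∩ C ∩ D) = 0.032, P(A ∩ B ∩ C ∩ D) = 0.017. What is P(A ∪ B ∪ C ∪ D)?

0.942

Apply inclusion-exclusion:
P(A ∪ B ∪ C ∪ D) = 0.462 + 0.356 + 0.386 + 0.476 − 0.214 − 0.124 − 0.203 − 0.077 − 0.141 − 0.192 + 0.038 + 0.078 + 0.082 + 0.032 − 0.017 = 0.942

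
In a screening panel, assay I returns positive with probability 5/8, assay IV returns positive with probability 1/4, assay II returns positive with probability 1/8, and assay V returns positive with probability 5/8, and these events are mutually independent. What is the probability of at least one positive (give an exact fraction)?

1859/2048

P(none) = (1 − 5/8) × (1 − 1/4) × (1 − 1/8) × (1 − 5/8) = 3/8 × 3/4 × 7/8 × 3/8 = 189/2048
P(at least one) = 1 − 189/2048 = 1859/2048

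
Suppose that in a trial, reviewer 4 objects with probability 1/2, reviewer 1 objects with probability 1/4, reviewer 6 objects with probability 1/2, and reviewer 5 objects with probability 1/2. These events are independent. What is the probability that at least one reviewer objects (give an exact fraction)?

29/32

P(none) = (1 − 1/2) × (1 − 1/4) × (1 − 1/2) × (1 − 1/2) = 1/2 × 3/4 × 1/2 × 1/2 = 3/32
P(at least one) = 1 − 3/32 = 29/32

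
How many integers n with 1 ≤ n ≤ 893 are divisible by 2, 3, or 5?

654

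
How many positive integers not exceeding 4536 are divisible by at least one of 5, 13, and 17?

1383

By inclusion-exclusion,
907 + 348 + 266 − 69 − 53 − 20 + 4 = 1383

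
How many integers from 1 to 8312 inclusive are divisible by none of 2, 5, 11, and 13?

2790

By inclusion–exclusion:
4156 + 1662 + 755 + 639 − 831 − 377 − 319 − 151 − 127 − 58 + 75 + 63 + 29 + 11 − 5 = 5522
8312 − 5522 = 2790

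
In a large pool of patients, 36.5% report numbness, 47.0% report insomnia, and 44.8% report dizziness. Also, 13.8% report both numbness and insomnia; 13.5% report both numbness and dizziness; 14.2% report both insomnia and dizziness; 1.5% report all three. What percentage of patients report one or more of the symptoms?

88.3%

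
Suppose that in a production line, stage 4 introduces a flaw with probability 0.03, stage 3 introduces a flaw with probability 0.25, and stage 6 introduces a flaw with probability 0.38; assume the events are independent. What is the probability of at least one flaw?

Since the events are independent, P(none) is the product of the individual non-occurrence probabilities.
P(none) = (1 − 0.03) × (1 − 0.25) × (1 − 0.38) = 0.97 × 0.75 × 0.62 = 0.45105
P(at least one) = 1 − 0.45105 = 0.54895

0.54895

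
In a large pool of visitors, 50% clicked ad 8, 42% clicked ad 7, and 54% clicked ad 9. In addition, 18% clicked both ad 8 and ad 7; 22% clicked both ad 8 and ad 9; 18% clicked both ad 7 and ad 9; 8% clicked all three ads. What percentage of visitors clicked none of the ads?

4%

P(union) = 50 + 42 + 54 − 18 − 22 − 18 + 8 = 96%
P(none) = 100% − 96% = 4%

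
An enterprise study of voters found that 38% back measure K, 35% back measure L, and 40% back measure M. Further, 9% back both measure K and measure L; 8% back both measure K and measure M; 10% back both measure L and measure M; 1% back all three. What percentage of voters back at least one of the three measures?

87%

Using inclusion–exclusion:
P(union) = 38 + 35 + 40 − 9 − 8 − 10 + 1 = 87%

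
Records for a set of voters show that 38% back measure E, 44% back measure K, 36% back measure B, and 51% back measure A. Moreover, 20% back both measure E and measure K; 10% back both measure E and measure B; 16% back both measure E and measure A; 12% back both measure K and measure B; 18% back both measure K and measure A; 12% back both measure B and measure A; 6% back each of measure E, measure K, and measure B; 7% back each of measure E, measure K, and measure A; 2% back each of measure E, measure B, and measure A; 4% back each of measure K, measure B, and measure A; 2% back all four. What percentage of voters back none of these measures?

By inclusion–exclusion:
P(union) = 38 + 44 + 36 + 51 − 20 − 10 − 16 − 12 − 18 − 12 + 6 + 7 + 2 + 4 − 2 = 98%
P(none) = 100% − 98% = 2%

2%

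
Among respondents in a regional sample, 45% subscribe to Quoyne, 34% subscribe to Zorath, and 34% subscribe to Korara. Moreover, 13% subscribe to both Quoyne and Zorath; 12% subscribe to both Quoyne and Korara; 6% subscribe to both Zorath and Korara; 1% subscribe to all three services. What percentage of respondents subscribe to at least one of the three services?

By inclusion-exclusion,
P(at least one) = 45 + 34 + 34 − 13 − 12 − 6 + 1 = 83%

83%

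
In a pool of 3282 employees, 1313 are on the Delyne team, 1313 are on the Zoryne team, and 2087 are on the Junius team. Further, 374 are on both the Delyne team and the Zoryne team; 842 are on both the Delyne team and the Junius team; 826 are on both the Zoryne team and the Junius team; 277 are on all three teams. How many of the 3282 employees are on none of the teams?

Inclusion–exclusion gives
N(≥1) = 1313 + 1313 + 2087 − 374 − 842 − 826 + 277 = 2948
None: 3282 − 2948 = 334

334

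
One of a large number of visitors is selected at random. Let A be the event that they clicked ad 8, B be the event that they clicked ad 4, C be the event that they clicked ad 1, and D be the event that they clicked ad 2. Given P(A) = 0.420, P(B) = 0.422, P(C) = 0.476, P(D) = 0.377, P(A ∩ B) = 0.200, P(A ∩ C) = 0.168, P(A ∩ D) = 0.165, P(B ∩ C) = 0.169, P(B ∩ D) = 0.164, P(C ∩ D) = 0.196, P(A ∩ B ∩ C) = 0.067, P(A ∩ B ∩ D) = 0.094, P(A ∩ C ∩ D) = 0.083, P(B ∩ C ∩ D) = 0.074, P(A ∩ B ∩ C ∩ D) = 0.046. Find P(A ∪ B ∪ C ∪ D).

0.905

By inclusion-exclusion,
P(A ∪ B ∪ C ∪ D) = 0.420 + 0.422 + 0.476 + 0.377 − 0.200 − 0.168 − 0.165 − 0.169 − 0.164 − 0.196 + 0.067 + 0.094 + 0.083 + 0.074 − 0.046 = 0.905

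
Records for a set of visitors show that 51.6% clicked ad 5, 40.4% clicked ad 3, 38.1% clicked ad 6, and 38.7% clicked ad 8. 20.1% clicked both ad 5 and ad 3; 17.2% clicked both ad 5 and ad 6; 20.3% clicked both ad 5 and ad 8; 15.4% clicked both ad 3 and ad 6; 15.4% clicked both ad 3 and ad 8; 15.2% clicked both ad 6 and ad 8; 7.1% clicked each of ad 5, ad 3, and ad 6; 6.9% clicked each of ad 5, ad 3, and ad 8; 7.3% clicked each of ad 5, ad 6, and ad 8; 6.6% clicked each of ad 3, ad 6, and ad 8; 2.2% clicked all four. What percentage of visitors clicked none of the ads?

9.1%

By inclusion–exclusion:
P(union) = 51.6 + 40.4 + 38.1 + 38.7 − 20.1 − 17.2 − 20.3 − 15.4 − 15.4 − 15.2 + 7.1 + 6.9 + 7.3 + 6.6 − 2.2 = 90.9%
P(none) = 100% − 90.9% = 9.1%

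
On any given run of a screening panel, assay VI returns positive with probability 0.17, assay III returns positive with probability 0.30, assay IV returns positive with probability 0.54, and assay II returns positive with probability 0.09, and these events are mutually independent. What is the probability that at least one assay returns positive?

Since the events are independent, P(none) is the product of the individual non-occurrence probabilities.
P(none) = (1 − 0.17) × (1 − 0.30) × (1 − 0.54) × (1 − 0.09) = 0.83 × 0.70 × 0.46 × 0.91 = 0.2432066
P(at least one) = 1 − 0.2432066 = 0.7567934

0.7567934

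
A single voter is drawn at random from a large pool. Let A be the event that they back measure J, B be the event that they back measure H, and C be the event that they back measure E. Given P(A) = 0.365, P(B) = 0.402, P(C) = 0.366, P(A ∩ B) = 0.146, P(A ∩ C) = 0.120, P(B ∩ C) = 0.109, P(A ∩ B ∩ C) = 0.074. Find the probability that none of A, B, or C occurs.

P(A ∪ B ∪ C) = 0.365 + 0.402 + 0.366 − 0.146 − 0.120 − 0.109 + 0.074 = 0.832
P(none) = 1 − 0.832 = 0.168

0.168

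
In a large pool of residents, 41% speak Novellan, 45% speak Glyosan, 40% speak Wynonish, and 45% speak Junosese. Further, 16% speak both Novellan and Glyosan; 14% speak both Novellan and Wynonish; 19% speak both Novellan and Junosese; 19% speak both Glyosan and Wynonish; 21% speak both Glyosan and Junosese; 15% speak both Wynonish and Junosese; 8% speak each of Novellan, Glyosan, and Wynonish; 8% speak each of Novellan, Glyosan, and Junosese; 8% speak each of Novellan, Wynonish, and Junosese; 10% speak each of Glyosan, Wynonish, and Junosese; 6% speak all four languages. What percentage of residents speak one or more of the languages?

Apply inclusion-exclusion:
P(at least one) = 41 + 45 + 40 + 45 − 16 − 14 − 19 − 19 − 21 − 15 + 8 + 8 + 8 + 10 − 6 = 95%

95%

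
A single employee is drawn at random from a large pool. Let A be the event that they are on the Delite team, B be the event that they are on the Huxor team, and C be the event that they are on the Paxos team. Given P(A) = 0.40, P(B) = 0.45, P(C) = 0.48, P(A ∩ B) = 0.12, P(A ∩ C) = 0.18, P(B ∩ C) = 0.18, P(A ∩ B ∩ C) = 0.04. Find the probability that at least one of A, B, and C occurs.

Using inclusion–exclusion:
P(A ∪ B ∪ C) = 0.40 + 0.45 + 0.48 − 0.12 − 0.18 − 0.18 + 0.04 = 0.89

0.89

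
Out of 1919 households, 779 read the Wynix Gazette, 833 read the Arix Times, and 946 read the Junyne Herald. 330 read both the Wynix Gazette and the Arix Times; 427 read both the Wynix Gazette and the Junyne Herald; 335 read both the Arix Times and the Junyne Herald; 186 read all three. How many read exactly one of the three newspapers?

932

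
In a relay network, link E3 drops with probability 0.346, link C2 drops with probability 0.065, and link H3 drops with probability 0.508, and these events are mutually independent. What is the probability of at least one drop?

0.69914692

Since the events are independent, P(none) is the product of the individual non-occurrence probabilities.
P(none) = (1 − 0.346) × (1 − 0.065) × (1 − 0.508) = 0.654 × 0.935 × 0.492 = 0.30085308
P(at least one) = 1 − 0.30085308 = 0.69914692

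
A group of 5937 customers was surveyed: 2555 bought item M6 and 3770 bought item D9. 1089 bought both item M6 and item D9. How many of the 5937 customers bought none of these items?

Inclusion–exclusion gives
|union| = 2555 + 3770 − 1089 = 5236
None: 5937 − 5236 = 701

701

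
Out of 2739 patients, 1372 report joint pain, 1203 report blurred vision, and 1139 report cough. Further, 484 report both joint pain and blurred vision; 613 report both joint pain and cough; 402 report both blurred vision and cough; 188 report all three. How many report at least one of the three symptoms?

2403

Inclusion–exclusion gives
|at least one| = 1372 + 1203 + 1139 − 484 − 613 − 402 + 188 = 2403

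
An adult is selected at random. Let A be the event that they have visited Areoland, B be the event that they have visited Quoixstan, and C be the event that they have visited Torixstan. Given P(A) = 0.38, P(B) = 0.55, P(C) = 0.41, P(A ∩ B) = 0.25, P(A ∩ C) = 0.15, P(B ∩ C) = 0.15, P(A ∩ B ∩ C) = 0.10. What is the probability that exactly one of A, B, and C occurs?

By inclusion–exclusion (exactly-one form):
P(exactly one) = 0.38 + 0.55 + 0.41 − 2·0.25 − 2·0.15 − 2·0.15 + 3·0.10 = 0.54

0.54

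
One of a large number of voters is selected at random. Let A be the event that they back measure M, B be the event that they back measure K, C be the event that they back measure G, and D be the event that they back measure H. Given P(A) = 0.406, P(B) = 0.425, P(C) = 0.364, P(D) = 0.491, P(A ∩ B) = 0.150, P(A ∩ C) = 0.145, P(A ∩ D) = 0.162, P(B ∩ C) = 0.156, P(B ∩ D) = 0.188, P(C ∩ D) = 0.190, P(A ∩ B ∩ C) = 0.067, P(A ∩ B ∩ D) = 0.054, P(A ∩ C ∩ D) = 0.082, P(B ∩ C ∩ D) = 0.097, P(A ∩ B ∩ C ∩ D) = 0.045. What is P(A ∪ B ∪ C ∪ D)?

Apply inclusion-exclusion:
P(A ∪ B ∪ C ∪ D) = 0.406 + 0.425 + 0.364 + 0.491 − 0.150 − 0.145 − 0.162 − 0.156 − 0.188 − 0.190 + 0.067 + 0.054 + 0.082 + 0.097 − 0.045 = 0.950

0.950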